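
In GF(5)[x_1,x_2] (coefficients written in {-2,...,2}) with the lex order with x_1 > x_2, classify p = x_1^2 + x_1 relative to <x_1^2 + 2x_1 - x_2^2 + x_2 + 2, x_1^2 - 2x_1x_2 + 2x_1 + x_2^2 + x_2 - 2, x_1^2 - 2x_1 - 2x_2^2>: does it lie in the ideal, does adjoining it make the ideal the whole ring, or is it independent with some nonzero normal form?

First compute the reduced Gröbner basis of I by Buchberger's algorithm.
f_1 = x_1^2 + 2x_1 - x_2^2 + x_2 + 2, LT = x_1^2.
f_2 = x_1^2 - 2x_1x_2 + 2x_1 + x_2^2 + x_2 - 2, LT = x_1^2.
f_3 = x_1^2 - 2x_1 - 2x_2^2, LT = x_1^2.

S(f_1,f_2): lcm = x_1^2. S = 2x_1x_2 - 2x_2^2 - 1.
  leading term x_1x_2: no divisor's leading term divides it; move 2x_1x_2 to the remainder.
  leading term x_2^2: no divisor's leading term divides it; move -2x_2^2 to the remainder.
  leading term 1: no divisor's leading term divides it; move -1 to the remainder.
  remainder 2x_1x_2 - 2x_2^2 - 1 ≠ 0; add h_4 = 2x_1x_2 - 2x_2^2 - 1 to the basis.

S(f_1,f_3): lcm = x_1^2. S = -x_1 + x_2^2 + x_2 + 2.
  leading term x_1: no divisor's leading term divides it; move -x_1 to the remainder.
  leading term x_2^2: no divisor's leading term divides it; move x_2^2 to the remainder.
  leading term x_2: no divisor's leading term divides it; move x_2 to the remainder.
  leading term 1: no divisor's leading term divides it; move 2 to the remainder.
  remainder -x_1 + x_2^2 + x_2 + 2 ≠ 0; add h_5 = -x_1 + x_2^2 + x_2 + 2 to the basis.

S(f_1,h_4): lcm = x_1^2x_2. S = x_1x_2^2 + 2x_1x_2 - 2x_1 - x_2^3 + x_2^2 + 2x_2.
  leading term x_1x_2^2: subtract (-2x_2)·h_4 from x_1x_2^2 + 2x_1x_2 - 2x_1 - x_2^3 + x_2^2 + 2x_2 → 2x_1x_2 - 2x_1 + x_2^2
  leading term x_1x_2: subtract (1)·h_4 from 2x_1x_2 - 2x_1 + x_2^2 → -2x_1 - 2x_2^2 + 1
  leading term x_1: subtract (2)·h_5 from -2x_1 - 2x_2^2 + 1 → x_2^2 - 2x_2 + 2
  leading term x_2^2: no divisor's leading term divides it; move x_2^2 to the remainder.
  leading term x_2: no divisor's leading term divides it; move -2x_2 to the remainder.
  leading term 1: no divisor's leading term divides it; move 2 to the remainder.
  remainder x_2^2 - 2x_2 + 2 ≠ 0; add h_6 = x_2^2 - 2x_2 + 2 to the basis.

S(f_3,h_4): lcm = x_1^2x_2. S = x_1x_2^2 - 2x_1x_2 - 2x_1 - 2x_2^3.
  leading term x_1x_2^2: subtract (-2x_2)·h_4 from x_1x_2^2 - 2x_1x_2 - 2x_1 - 2x_2^3 → -2x_1x_2 - 2x_1 - x_2^3 - 2x_2
  leading term x_1x_2: subtract (-1)·h_4 from -2x_1x_2 - 2x_1 - x_2^3 - 2x_2 → -2x_1 - x_2^3 - 2x_2^2 - 2x_2 - 1
  leading term x_1: subtract (2)·h_5 from -2x_1 - x_2^3 - 2x_2^2 - 2x_2 - 1 → -x_2^3 + x_2^2 + x_2
  leading term x_2^3: subtract (-x_2)·h_6 from -x_2^3 + x_2^2 + x_2 → -x_2^2 - 2x_2
  leading term x_2^2: subtract (-1)·h_6 from -x_2^2 - 2x_2 → x_2 + 2
  leading term x_2: no divisor's leading term divides it; move x_2 to the remainder.
  leading term 1: no divisor's leading term divides it; move 2 to the remainder.
  remainder x_2 + 2 ≠ 0; add h_7 = x_2 + 2 to the basis.

The other S-polynomials (S(f_2,f_3), S(f_2,h_4), S(f_1,h_5), S(f_2,h_5), S(f_3,h_5), S(h_4,h_5), S(f_1,h_6), S(f_2,h_6), S(f_3,h_6), S(h_4,h_6), S(h_5,h_6), S(f_1,h_7), S(f_2,h_7), S(f_3,h_7), S(h_4,h_7), S(h_5,h_7), S(h_6,h_7)) all reduce to 0 modulo the current basis, so we have a Gröbner basis.
Inter-reduce: drop elements whose leading term is divisible by another's, tail-reduce, and make monic.
Reduced Gröbner basis: {x_1 + 1, x_2 + 2}.
Label its elements g_1 = x_1 + 1, g_2 = x_2 + 2.

Reduce p = x_1^2 + x_1 modulo G:
  leading term x_1^2: subtract (x_1)·g_1 from x_1^2 + x_1 → 0
  normal form = 0.
Since the normal form is 0, p ∈ I.

The remainder on division by a Gröbner basis is unique — it is the normal form.

x_1^2 + x_1 lies in I (it reduces to 0).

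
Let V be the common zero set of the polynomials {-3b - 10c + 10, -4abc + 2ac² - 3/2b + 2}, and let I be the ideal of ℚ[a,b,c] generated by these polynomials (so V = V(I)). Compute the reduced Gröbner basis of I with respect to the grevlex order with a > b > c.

Buchberger's algorithm terminates because the ascending chain of leading-term ideals stabilizes.

f_1 = -3b - 10c + 10, LT = b.
f_2 = -4abc + 2ac² - 3/2b + 2, LT = abc.

S(f_1,f_2): lcm = abc. S = 23/6ac² - 10/3ac - ⅜b + ½.
  leading term ac²: no divisor's leading term divides it; move 23/6ac² to the remainder.
  leading term ac: no divisor's leading term divides it; move -10/3ac to the remainder.
  leading term b: subtract (⅛)·f_1 from -⅜b + ½ → 5/4c - ¾
  leading term c: no divisor's leading term divides it; move 5/4c to the remainder.
  leading term 1: no divisor's leading term divides it; move -¾ to the remainder.
  remainder 23/6ac² - 10/3ac + 5/4c - ¾ ≠ 0; add g_3 = 23/6ac² - 10/3ac + 5/4c - ¾ to the basis.

The other S-polynomials (S(f_1,g_3), S(f_2,g_3)) all reduce to 0 modulo the current basis, so we have a Gröbner basis.
Inter-reduce: drop elements whose leading term is divisible by another's, tail-reduce, and make monic.

G = {ac² - 20/23ac + 15/46c - 9/46, b + 10/3c - 10/3}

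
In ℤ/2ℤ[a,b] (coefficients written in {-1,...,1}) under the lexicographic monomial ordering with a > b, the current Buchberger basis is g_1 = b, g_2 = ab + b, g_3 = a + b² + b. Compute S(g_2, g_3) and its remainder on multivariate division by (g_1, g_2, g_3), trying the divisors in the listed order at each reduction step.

S(g_2, g_3) = b³ + b² + b; remainder on division = 0.

lcm(LM(g_2), LM(g_3)) = ab.
S = (lcm/LT(g_2))·g_2 − (lcm/LT(g_3))·g_3 = b³ + b² + b.
Reduce S modulo (g_1, g_2, g_3) in that order:
  leading term b³: subtract (b²)·g_1 from b³ + b² + b → b² + b
  leading term b²: subtract (b)·g_1 from b² + b → b
  leading term b: subtract (1)·g_1 from b → 0
The remainder is 0, so this S-polynomial contributes no new basis element.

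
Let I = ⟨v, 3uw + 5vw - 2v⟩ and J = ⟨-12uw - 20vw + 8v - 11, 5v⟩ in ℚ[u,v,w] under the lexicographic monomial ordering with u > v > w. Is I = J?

For a fixed monomial order, each ideal has a unique reduced Gröbner basis; comparing bases decides equality.
Buchberger on the first generating set:
f_1 = v, LT = v.
f_2 = 3uw + 5vw - 2v, LT = uw.

The S-polynomials (S(f_1,f_2)) all reduce to 0 modulo the current basis, so we have a Gröbner basis.
Inter-reduce: drop elements whose leading term is divisible by another's, tail-reduce, and make monic.
Reduced Gröbner basis: {uw, v}.

Buchberger on the second generating set:
h_1 = -12uw - 20vw + 8v - 11, LT = uw.
h_2 = 5v, LT = v.

The S-polynomials (S(h_1,h_2)) all reduce to 0 modulo the current basis, so we have a Gröbner basis.
Inter-reduce: drop elements whose leading term is divisible by another's, tail-reduce, and make monic.
Reduced Gröbner basis: {uw + 11/12, v}.

The bases are distinct; the ideals are different.

No, the ideals differ.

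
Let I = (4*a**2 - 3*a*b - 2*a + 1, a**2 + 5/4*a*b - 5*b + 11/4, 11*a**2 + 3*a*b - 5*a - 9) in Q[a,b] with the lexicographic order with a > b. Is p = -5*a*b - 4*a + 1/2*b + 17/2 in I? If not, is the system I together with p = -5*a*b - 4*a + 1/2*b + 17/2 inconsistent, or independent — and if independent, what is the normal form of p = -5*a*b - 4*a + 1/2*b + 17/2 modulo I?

First compute the reduced Gröbner basis of I by Buchberger's algorithm.
f_1 = 4*a**2 - 3*a*b - 2*a + 1, LT = a**2.
f_2 = a**2 + 5/4*a*b - 5*b + 11/4, LT = a**2.
f_3 = 11*a**2 + 3*a*b - 5*a - 9, LT = a**2.

S(f_1,f_2): lcm = a**2. S = -2*a*b - 1/2*a + 5*b - 5/2.
  leading term a*b: no divisor's leading term divides it; move -2*a*b to the remainder.
  leading term a: no divisor's leading term divides it; move -1/2*a to the remainder.
  leading term b: no divisor's leading term divides it; move 5*b to the remainder.
  leading term 1: no divisor's leading term divides it; move -5/2 to the remainder.
  remainder -2*a*b - 1/2*a + 5*b - 5/2 ≠ 0; add h_4 = -2*a*b - 1/2*a + 5*b - 5/2 to the basis.

S(f_1,f_3): lcm = a**2. S = -45/44*a*b - 1/22*a + 47/44.
  leading term a*b: subtract (45/88)·h_4 from -45/44*a*b - 1/22*a + 47/44 → 37/176*a - 225/88*b + 413/176
  leading term a: no divisor's leading term divides it; move 37/176*a to the remainder.
  leading term b: no divisor's leading term divides it; move -225/88*b to the remainder.
  leading term 1: no divisor's leading term divides it; move 413/176 to the remainder.
  remainder 37/176*a - 225/88*b + 413/176 ≠ 0; add h_5 = 37/176*a - 225/88*b + 413/176 to the basis.

S(f_1,h_4): lcm = a**2*b. S = -1/4*a**2 - 3/4*a*b**2 + 2*a*b - 5/4*a + 1/4*b.
  leading term a**2: subtract (-1/16)·f_1 from -1/4*a**2 - 3/4*a*b**2 + 2*a*b - 5/4*a + 1/4*b → -3/4*a*b**2 + 29/16*a*b - 11/8*a + 1/4*b + 1/16
  leading term a*b**2: subtract (3/8*b)·h_4 from -3/4*a*b**2 + 29/16*a*b - 11/8*a + 1/4*b + 1/16 → 2*a*b - 11/8*a - 15/8*b**2 + 19/16*b + 1/16
  leading term a*b: subtract (-1)·h_4 from 2*a*b - 11/8*a - 15/8*b**2 + 19/16*b + 1/16 → -15/8*a - 15/8*b**2 + 99/16*b - 39/16
  leading term a: subtract (-330/37)·h_5 from -15/8*a - 15/8*b**2 + 99/16*b - 39/16 → -15/8*b**2 - 9837/592*b + 10947/592
  leading term b**2: no divisor's leading term divides it; move -15/8*b**2 to the remainder.
  leading term b: no divisor's leading term divides it; move -9837/592*b to the remainder.
  leading term 1: no divisor's leading term divides it; move 10947/592 to the remainder.
  remainder -15/8*b**2 - 9837/592*b + 10947/592 ≠ 0; add h_6 = -15/8*b**2 - 9837/592*b + 10947/592 to the basis.

S(f_3,h_4): lcm = a**2*b. S = -1/4*a**2 + 3/11*a*b**2 + 45/22*a*b - 5/4*a - 9/11*b.
  leading term a**2: subtract (-1/16)·f_1 from -1/4*a**2 + 3/11*a*b**2 + 45/22*a*b - 5/4*a - 9/11*b → 3/11*a*b**2 + 327/176*a*b - 11/8*a - 9/11*b + 1/16
  leading term a*b**2: subtract (-3/22*b)·h_4 from 3/11*a*b**2 + 327/176*a*b - 11/8*a - 9/11*b + 1/16 → 315/176*a*b - 11/8*a + 15/22*b**2 - 51/44*b + 1/16
  leading term a*b: subtract (-315/352)·h_4 from 315/176*a*b - 11/8*a + 15/22*b**2 - 51/44*b + 1/16 → -1283/704*a + 15/22*b**2 + 1167/352*b - 1531/704
  leading term a: subtract (-1283/148)·h_5 from -1283/704*a + 15/22*b**2 + 1167/352*b - 1531/704 → 15/22*b**2 - 30687/1628*b + 29577/1628
  leading term b**2: subtract (-4/11)·h_6 from 15/22*b**2 - 30687/1628*b + 29577/1628 → -921/37*b + 921/37
  leading term b: no divisor's leading term divides it; move -921/37*b to the remainder.
  leading term 1: no divisor's leading term divides it; move 921/37 to the remainder.
  remainder -921/37*b + 921/37 ≠ 0; add h_7 = -921/37*b + 921/37 to the basis.

The other S-polynomials (S(f_2,f_3), S(f_2,h_4), S(f_1,h_5), S(f_2,h_5), S(f_3,h_5), S(h_4,h_5), S(f_1,h_6), S(f_2,h_6), S(f_3,h_6), S(h_4,h_6), S(h_5,h_6), S(f_1,h_7), S(f_2,h_7), S(f_3,h_7), S(h_4,h_7), S(h_5,h_7), S(h_6,h_7)) all reduce to 0 modulo the current basis, so we have a Gröbner basis.
Inter-reduce: drop elements whose leading term is divisible by another's, tail-reduce, and make monic.
Reduced Gröbner basis: {a - 1, b - 1}.
Label its elements g_1 = a - 1, g_2 = b - 1.

Reduce p = -5*a*b - 4*a + 1/2*b + 17/2 modulo G:
  leading term a*b: subtract (-5*b)·g_1 from -5*a*b - 4*a + 1/2*b + 17/2 → -4*a - 9/2*b + 17/2
  leading term a: subtract (-4)·g_1 from -4*a - 9/2*b + 17/2 → -9/2*b + 9/2
  leading term b: subtract (-9/2)·g_2 from -9/2*b + 9/2 → 0
  normal form = 0.
Since the normal form is 0, p ∈ I.

-5*a*b - 4*a + 1/2*b + 17/2 lies in I (it reduces to 0).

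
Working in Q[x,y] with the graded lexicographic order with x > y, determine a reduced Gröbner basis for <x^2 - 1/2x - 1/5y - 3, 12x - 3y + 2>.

f_1 = x^2 - 1/2x - 1/5y - 3, LT = x^2.
f_2 = 12x - 3y + 2, LT = x.

S(f_1,f_2): lcm = x^2. S = 1/4xy - 2/3x - 1/5y - 3.
  reduce S modulo (f_1, f_2):
  remainder 1/16y^2 - 49/120y - 26/9 ≠ 0; add g_3 = 1/16y^2 - 49/120y - 26/9 to the basis.

The other S-polynomials (S(f_1,g_3), S(f_2,g_3)) all reduce to 0 modulo the current basis, so we have a Gröbner basis.
Inter-reduce: drop elements whose leading term is divisible by another's, tail-reduce, and make monic.

G = {y^2 - 98/15y - 416/9, x - 1/4y + 1/6}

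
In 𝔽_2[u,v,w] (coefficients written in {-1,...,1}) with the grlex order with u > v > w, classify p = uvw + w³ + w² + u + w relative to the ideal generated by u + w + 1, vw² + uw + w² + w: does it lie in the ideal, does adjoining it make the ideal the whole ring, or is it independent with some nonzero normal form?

First compute the reduced Gröbner basis of I by Buchberger's algorithm.
f_1 = u + w + 1, LT = u.
f_2 = vw² + uw + w² + w, LT = vw².

The S-polynomials (S(f_1,f_2)) all reduce to 0 modulo the current basis, so we have a Gröbner basis.
Inter-reduce: drop elements whose leading term is divisible by another's, tail-reduce, and make monic.
Reduced Gröbner basis: {vw², u + w + 1}.
Label its elements g_1 = vw², g_2 = u + w + 1.

Reduce p = uvw + w³ + w² + u + w modulo G:
  leading term uvw: subtract (vw)·g_2 from uvw + w³ + w² + u + w → vw² + w³ + vw + w² + u + w
  leading term vw²: subtract (1)·g_1 from vw² + w³ + vw + w² + u + w → w³ + vw + w² + u + w
  leading term w³: no divisor's leading term divides it; move w³ to the remainder.
  leading term vw: no divisor's leading term divides it; move vw to the remainder.
  leading term w²: no divisor's leading term divides it; move w² to the remainder.
  leading term u: subtract (1)·g_2 from u + w → 1
  leading term 1: no divisor's leading term divides it; move 1 to the remainder.
  normal form = w³ + vw + w² + 1.
The normal form is nonzero, so p ∉ I. Since p minus its normal form lies in I, I + (p) = I + (r) where r = w³ + vw + w² + 1; decide whether this ideal is the whole ring.
Run Buchberger on G together with r (pairs among the g_i already reduce to 0 since G is a Gröbner basis):
g_1 = vw², LT = vw².
g_2 = u + w + 1, LT = u.
r = w³ + vw + w² + 1, LT = w³.

S(g_1,r): lcm = vw³. S = v²w + vw² + v.
  leading term v²w: no divisor's leading term divides it; move v²w to the remainder.
  leading term vw²: subtract (1)·g_1 from vw² + v → v
  leading term v: no divisor's leading term divides it; move v to the remainder.
  remainder v²w + v ≠ 0; add m_4 = v²w + v to the basis.

S(g_1,m_4): lcm = v²w². S = vw.
  leading term vw: no divisor's leading term divides it; move vw to the remainder.
  remainder vw ≠ 0; add m_5 = vw to the basis.

S(m_4,m_5): lcm = v²w. S = v.
  leading term v: no divisor's leading term divides it; move v to the remainder.
  remainder v ≠ 0; add m_6 = v to the basis.

The other S-polynomials (S(g_1,g_2), S(g_2,r), S(g_2,m_4), S(r,m_4), S(g_1,m_5), S(g_2,m_5), S(r,m_5), S(g_1,m_6), S(g_2,m_6), S(r,m_6), S(m_4,m_6), S(m_5,m_6)) all reduce to 0 modulo the current basis, so we have a Gröbner basis.
Inter-reduce: drop elements whose leading term is divisible by another's, tail-reduce, and make monic.
Reduced Gröbner basis: {w³ + w² + 1, u + w + 1, v}.
The reduced Gröbner basis of I + (p) is {w³ + w² + 1, u + w + 1, v} ≠ {1}, a proper ideal, so the enlarged system stays consistent: p is independent of I, with normal form w³ + vw + w² + 1.

Ideal membership is decidable via reduction modulo a Gröbner basis.

uvw + w³ + w² + u + w is independent of I; its normal form modulo I is w³ + vw + w² + 1.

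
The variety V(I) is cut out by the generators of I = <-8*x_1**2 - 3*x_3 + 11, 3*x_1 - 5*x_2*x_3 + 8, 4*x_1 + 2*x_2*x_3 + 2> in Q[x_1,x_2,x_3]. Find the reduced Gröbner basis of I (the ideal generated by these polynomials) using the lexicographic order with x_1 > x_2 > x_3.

f_1 = -8*x_1**2 - 3*x_3 + 11, LT = x_1**2.
f_2 = 3*x_1 - 5*x_2*x_3 + 8, LT = x_1.
f_3 = 4*x_1 + 2*x_2*x_3 + 2, LT = x_1.

S(f_1,f_2): lcm = x_1**2. S = 5/3*x_1*x_2*x_3 - 8/3*x_1 + 3/8*x_3 - 11/8.
  reduce S modulo (f_1, f_2, f_3):
  remainder 25/9*x_2**2*x_3**2 - 80/9*x_2*x_3 + 3/8*x_3 + 413/72 ≠ 0; add g_4 = 25/9*x_2**2*x_3**2 - 80/9*x_2*x_3 + 3/8*x_3 + 413/72 to the basis.

S(f_1,f_3): lcm = x_1**2. S = -1/2*x_1*x_2*x_3 - 1/2*x_1 + 3/8*x_3 - 11/8.
  reduce S modulo (f_1, f_2, f_3, g_4):
  remainder -13/6*x_2*x_3 + 39/80*x_3 + 403/240 ≠ 0; add g_5 = -13/6*x_2*x_3 + 39/80*x_3 + 403/240 to the basis.

S(f_2,f_3): lcm = x_1. S = -13/6*x_2*x_3 + 13/6.
  reduce S modulo (f_1, f_2, f_3, g_4, g_5):
  remainder -39/80*x_3 + 39/80 ≠ 0; add g_6 = -39/80*x_3 + 39/80 to the basis.

S(g_4,g_6): lcm = x_2**2*x_3**2. S = x_2**2*x_3 - 16/5*x_2*x_3 + 27/200*x_3 + 413/200.
  reduce S modulo (f_1, f_2, f_3, g_4, g_5, g_6):
  remainder 31/40*x_2 - 31/40 ≠ 0; add g_7 = 31/40*x_2 - 31/40 to the basis.

The other S-polynomials (S(f_1,g_4), S(f_2,g_4), S(f_3,g_4), S(f_1,g_5), S(f_2,g_5), S(f_3,g_5), S(g_4,g_5), S(f_1,g_6), S(f_2,g_6), S(f_3,g_6), S(g_5,g_6), S(f_1,g_7), S(f_2,g_7), S(f_3,g_7), S(g_4,g_7), S(g_5,g_7), S(g_6,g_7)) all reduce to 0 modulo the current basis, so we have a Gröbner basis.
Inter-reduce: drop elements whose leading term is divisible by another's, tail-reduce, and make monic.

G = {x_1 + 1, x_2 - 1, x_3 - 1}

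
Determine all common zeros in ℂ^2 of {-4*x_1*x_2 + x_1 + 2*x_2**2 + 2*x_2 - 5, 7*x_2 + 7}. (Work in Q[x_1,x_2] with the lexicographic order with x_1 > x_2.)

Compute a lex Gröbner basis by Buchberger's algorithm.
f_1 = -4*x_1*x_2 + x_1 + 2*x_2**2 + 2*x_2 - 5, LT = x_1*x_2.
f_2 = 7*x_2 + 7, LT = x_2.

S(f_1,f_2): lcm = x_1*x_2. S = -5/4*x_1 - 1/2*x_2**2 - 1/2*x_2 + 5/4.
  leading term x_1: no divisor's leading term divides it; move -5/4*x_1 to the remainder.
  leading term x_2**2: subtract (-1/14*x_2)·f_2 from -1/2*x_2**2 - 1/2*x_2 + 5/4 → 5/4
  leading term 1: no divisor's leading term divides it; move 5/4 to the remainder.
  remainder -5/4*x_1 + 5/4 ≠ 0; add h_3 = -5/4*x_1 + 5/4 to the basis.

The other S-polynomials (S(f_1,h_3), S(f_2,h_3)) all reduce to 0 modulo the current basis, so we have a Gröbner basis.
Inter-reduce: drop elements whose leading term is divisible by another's, tail-reduce, and make monic.
Reduced Gröbner basis: {x_1 - 1, x_2 + 1}.

Elimination: the polynomial x_2 + 1 lies in the elimination ideal for x_2, so x_2 ∈ {-1}. For each such x_2, the remaining basis elements (now univariate) give the rest of the solution.
  x_2 = -1: the earlier basis element becomes x_1 - 1 = 0, giving x_1 = 1 — point (1, -1).
Each listed point satisfies every original equation (direct substitution).

{(1, -1)}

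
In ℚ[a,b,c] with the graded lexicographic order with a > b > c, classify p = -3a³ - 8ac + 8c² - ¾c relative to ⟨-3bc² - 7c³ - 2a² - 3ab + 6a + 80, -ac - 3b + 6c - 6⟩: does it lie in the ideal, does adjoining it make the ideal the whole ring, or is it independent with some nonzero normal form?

-3a³ - 8ac + 8c² - ¾c is independent of I; its normal form modulo I is 9/2a²b - 27/2b²c + 147/2c³ - 6a² + 9/2ab - 27bc - 55c² - 129a + 24b - 195/4c - 72.

First compute the reduced Gröbner basis of I by Buchberger's algorithm.
f_1 = -3bc² - 7c³ - 2a² - 3ab + 6a + 80, LT = bc².
f_2 = -ac - 3b + 6c - 6, LT = ac.

S(f_1,f_2): lcm = abc². S = 7/3ac³ + ⅔a³ + a²b - 3b²c + 6bc² - 2a² - 6bc - 80/3a.
  reduce S modulo (f_1, f_2):
  remainder ⅔a³ + a²b - 3b²c + 49/3c³ - 4/3a² + ab - 6bc - 14c² - 86/3a - 80/3 ≠ 0; add h_3 = ⅔a³ + a²b - 3b²c + 49/3c³ - 4/3a² + ab - 6bc - 14c² - 86/3a - 80/3 to the basis.

The other S-polynomials (S(f_1,h_3), S(f_2,h_3)) all reduce to 0 modulo the current basis, so we have a Gröbner basis.
Inter-reduce: drop elements whose leading term is divisible by another's, tail-reduce, and make monic.
Reduced Gröbner basis: {a³ + 3/2a²b - 9/2b²c + 49/2c³ - 2a² + 3/2ab - 9bc - 21c² - 43a - 40, bc² + 7/3c³ + ⅔a² + ab - 2a - 80/3, ac + 3b - 6c + 6}.
Label its elements g_1 = a³ + 3/2a²b - 9/2b²c + 49/2c³ - 2a² + 3/2ab - 9bc - 21c² - 43a - 40, g_2 = bc² + 7/3c³ + ⅔a² + ab - 2a - 80/3, g_3 = ac + 3b - 6c + 6.

Reduce p = -3a³ - 8ac + 8c² - ¾c modulo G:
  leading term a³: subtract (-3)·g_1 from -3a³ - 8ac + 8c² - ¾c → 9/2a²b - 27/2b²c + 147/2c³ - 6a² + 9/2ab - 8ac - 27bc - 55c² - 129a - ¾c - 120
  leading term a²b: no divisor's leading term divides it; move 9/2a²b to the remainder.
  leading term b²c: no divisor's leading term divides it; move -27/2b²c to the remainder.
  leading term c³: no divisor's leading term divides it; move 147/2c³ to the remainder.
  leading term a²: no divisor's leading term divides it; move -6a² to the remainder.
  leading term ab: no divisor's leading term divides it; move 9/2ab to the remainder.
  leading term ac: subtract (-8)·g_3 from -8ac - 27bc - 55c² - 129a - ¾c - 120 → -27bc - 55c² - 129a + 24b - 195/4c - 72
  leading term bc: no divisor's leading term divides it; move -27bc to the remainder.
  leading term c²: no divisor's leading term divides it; move -55c² to the remainder.
  leading term a: no divisor's leading term divides it; move -129a to the remainder.
  leading term b: no divisor's leading term divides it; move 24b to the remainder.
  leading term c: no divisor's leading term divides it; move -195/4c to the remainder.
  leading term 1: no divisor's leading term divides it; move -72 to the remainder.
  normal form = 9/2a²b - 27/2b²c + 147/2c³ - 6a² + 9/2ab - 27bc - 55c² - 129a + 24b - 195/4c - 72.
The normal form is nonzero, so p ∉ I. Since p minus its normal form lies in I, I + (p) = I + (r) where r = 9/2a²b - 27/2b²c + 147/2c³ - 6a² + 9/2ab - 27bc - 55c² - 129a + 24b - 195/4c - 72; decide whether this ideal is the whole ring.
Run Buchberger on G together with r (pairs among the g_i already reduce to 0 since G is a Gröbner basis):
g_1 = a³ + 3/2a²b - 9/2b²c + 49/2c³ - 2a² + 3/2ab - 9bc - 21c² - 43a - 40, LT = a³.
g_2 = bc² + 7/3c³ + ⅔a² + ab - 2a - 80/3, LT = bc².
g_3 = ac + 3b - 6c + 6, LT = ac.
r = 9/2a²b - 27/2b²c + 147/2c³ - 6a² + 9/2ab - 27bc - 55c² - 129a + 24b - 195/4c - 72, LT = a²b.

S(g_1,r): lcm = a³b. S = 3/2a²b² + 3ab²c - 49/3ac³ - 9/2b³c + 49/2bc³ + 4/3a³ - 3a²b + 3/2ab² + 6abc + 110/9ac² - 9b²c - 21bc² + 86/3a² - 145/3ab + 65/6ac + 16a - 40b.
  reduce S modulo (g_1, g_2, g_3, r):
  remainder -9b³ + 15b²c - 1708/9c³ - 32/9a² - 152/3ab - 44b² + 115/12bc + 488/3c² + 80a - 137/2b - 245/6c + 10583/9 ≠ 0; add m_5 = -9b³ + 15b²c - 1708/9c³ - 32/9a² - 152/3ab - 44b² + 115/12bc + 488/3c² + 80a - 137/2b - 245/6c + 10583/9 to the basis.

S(g_2,r): lcm = a²bc². S = 7/3a²c³ + 3b²c³ - 49/3c⁵ + ⅔a⁴ + a³b + 4/3a²c² - abc² + 6bc³ + 110/9c⁴ - 2a³ + 86/3ac² - 16/3bc² + 65/6c³ - 80/3a² + 16c².
  reduce S modulo (g_1, g_2, g_3, r, m_5):
  remainder -16/9c⁴ + 6ab² + 419/18c³ + 32/9a² + 88/3ab + 72b² - 216bc + 400/3c² + 40/3a + 288b - 432c + 1312/9 ≠ 0; add m_6 = -16/9c⁴ + 6ab² + 419/18c³ + 32/9a² + 88/3ab + 72b² - 216bc + 400/3c² + 40/3a + 288b - 432c + 1312/9 to the basis.

S(g_3,r): lcm = a²bc. S = 3b²c² - 49/3c⁴ + 4/3a²c + 3ab² - 7abc + 6bc² + 110/9c³ + 6ab + 86/3ac - 16/3bc + 65/6c² + 16c.
  reduce S modulo (g_1, g_2, g_3, r, m_5, m_6):
  remainder -6b²c + 278/9c³ - 20/3a² - 10ab - 52/3bc - 245/18c² - 244/3a - 184/3b + 335/3c - 176 ≠ 0; add m_7 = -6b²c + 278/9c³ - 20/3a² - 10ab - 52/3bc - 245/18c² - 244/3a - 184/3b + 335/3c - 176 to the basis.

The other S-polynomials (S(g_1,g_2), S(g_1,g_3), S(g_2,g_3), S(g_1,m_5), S(g_2,m_5), S(g_3,m_5), S(r,m_5), S(g_1,m_6), S(g_2,m_6), S(g_3,m_6), S(r,m_6), S(m_5,m_6), S(g_1,m_7), S(g_2,m_7), S(g_3,m_7), S(r,m_7), S(m_5,m_7), S(m_6,m_7)) all reduce to 0 modulo the current basis, so we have a Gröbner basis.
Inter-reduce: drop elements whose leading term is divisible by another's, tail-reduce, and make monic.
Reduced Gröbner basis: {c⁴ - 27/8ab² - 419/32c³ - 2a² - 33/2ab - 81/2b² + 243/2bc - 75c² - 15/2a - 162b + 243c - 82, a³ - 8/3c² - 8b + 65/4c - 16, a²b + 8/9c³ + 2a² + 6ab + 8/3bc - 65/12c² + 12a + 36b - 200/3c + 72, b³ + 1013/81c³ + 182/81a² + 227/27ab + 44/9b² + 15/4bc - 4631/324c² + 370/27a + 1331/54b - 715/27c - 6623/81, b²c - 139/27c³ + 10/9a² + 5/3ab + 26/9bc + 245/108c² + 122/9a + 92/9b - 335/18c + 88/3, bc² + 7/3c³ + ⅔a² + ab - 2a - 80/3, ac + 3b - 6c + 6}.
The reduced Gröbner basis of I + (p) is {c⁴ - 27/8ab² - 419/32c³ - 2a² - 33/2ab - 81/2b² + 243/2bc - 75c² - 15/2a - 162b + 243c - 82, a³ - 8/3c² - 8b + 65/4c - 16, a²b + 8/9c³ + 2a² + 6ab + 8/3bc - 65/12c² + 12a + 36b - 200/3c + 72, b³ + 1013/81c³ + 182/81a² + 227/27ab + 44/9b² + 15/4bc - 4631/324c² + 370/27a + 1331/54b - 715/27c - 6623/81, b²c - 139/27c³ + 10/9a² + 5/3ab + 26/9bc + 245/108c² + 122/9a + 92/9b - 335/18c + 88/3, bc² + 7/3c³ + ⅔a² + ab - 2a - 80/3, ac + 3b - 6c + 6} ≠ {1}, a proper ideal, so the enlarged system stays consistent: p is independent of I, with normal form 9/2a²b - 27/2b²c + 147/2c³ - 6a² + 9/2ab - 27bc - 55c² - 129a + 24b - 195/4c - 72.

Ideal membership is decidable via reduction modulo a Gröbner basis.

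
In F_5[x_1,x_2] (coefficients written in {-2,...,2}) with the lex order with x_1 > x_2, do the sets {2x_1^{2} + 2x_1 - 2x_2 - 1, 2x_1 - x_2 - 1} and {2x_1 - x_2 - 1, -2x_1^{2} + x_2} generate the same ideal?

Yes, the ideals are equal.

Since reduced Gröbner bases are canonical representatives of ideals under a given ordering, it suffices to compute and compare them.
Buchberger on the first generating set:
f_1 = 2x_1^{2} + 2x_1 - 2x_2 - 1, LT = x_1^{2}.
f_2 = 2x_1 - x_2 - 1, LT = x_1.

S(f_1,f_2): lcm = x_1^{2}. S = -2x_1x_2 - x_1 - x_2 + 2.
  leading term x_1x_2: subtract (-x_2)·f_2 from -2x_1x_2 - x_1 - x_2 + 2 → -x_1 - x_2^{2} - 2x_2 + 2
  leading term x_1: subtract (2)·f_2 from -x_1 - x_2^{2} - 2x_2 + 2 → -x_2^{2} - 1
  leading term x_2^{2}: no divisor's leading term divides it; move -x_2^{2} to the remainder.
  leading term 1: no divisor's leading term divides it; move -1 to the remainder.
  remainder -x_2^{2} - 1 ≠ 0; add g_3 = -x_2^{2} - 1 to the basis.

The other S-polynomials (S(f_1,g_3), S(f_2,g_3)) all reduce to 0 modulo the current basis, so we have a Gröbner basis.
Inter-reduce: drop elements whose leading term is divisible by another's, tail-reduce, and make monic.
Reduced Gröbner basis: {x_1 + 2x_2 + 2, x_2^{2} + 1}.

Buchberger on the second generating set:
h_1 = 2x_1 - x_2 - 1, LT = x_1.
h_2 = -2x_1^{2} + x_2, LT = x_1^{2}.

S(h_1,h_2): lcm = x_1^{2}. S = 2x_1x_2 + 2x_1 - 2x_2.
  leading term x_1x_2: subtract (x_2)·h_1 from 2x_1x_2 + 2x_1 - 2x_2 → 2x_1 + x_2^{2} - x_2
  leading term x_1: subtract (1)·h_1 from 2x_1 + x_2^{2} - x_2 → x_2^{2} + 1
  leading term x_2^{2}: no divisor's leading term divides it; move x_2^{2} to the remainder.
  leading term 1: no divisor's leading term divides it; move 1 to the remainder.
  remainder x_2^{2} + 1 ≠ 0; add k_3 = x_2^{2} + 1 to the basis.

The other S-polynomials (S(h_1,k_3), S(h_2,k_3)) all reduce to 0 modulo the current basis, so we have a Gröbner basis.
Inter-reduce: drop elements whose leading term is divisible by another's, tail-reduce, and make monic.
Reduced Gröbner basis: {x_1 + 2x_2 + 2, x_2^{2} + 1}.

These coincide, so the ideals are equal.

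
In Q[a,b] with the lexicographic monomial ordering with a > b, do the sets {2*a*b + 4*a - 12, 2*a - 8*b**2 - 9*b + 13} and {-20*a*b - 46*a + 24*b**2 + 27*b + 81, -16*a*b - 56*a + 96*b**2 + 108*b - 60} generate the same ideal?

Yes, the ideals are equal.

Since reduced Gröbner bases are canonical representatives of ideals under a given ordering, it suffices to compute and compare them.
Buchberger on the first generating set:
f_1 = 2*a*b + 4*a - 12, LT = a*b.
f_2 = 2*a - 8*b**2 - 9*b + 13, LT = a.

S(f_1,f_2): lcm = a*b. S = 2*a + 4*b**3 + 9/2*b**2 - 13/2*b - 6.
  leading term a: subtract (1)·f_2 from 2*a + 4*b**3 + 9/2*b**2 - 13/2*b - 6 → 4*b**3 + 25/2*b**2 + 5/2*b - 19
  leading term b**3: no divisor's leading term divides it; move 4*b**3 to the remainder.
  leading term b**2: no divisor's leading term divides it; move 25/2*b**2 to the remainder.
  leading term b: no divisor's leading term divides it; move 5/2*b to the remainder.
  leading term 1: no divisor's leading term divides it; move -19 to the remainder.
  remainder 4*b**3 + 25/2*b**2 + 5/2*b - 19 ≠ 0; add g_3 = 4*b**3 + 25/2*b**2 + 5/2*b - 19 to the basis.

The other S-polynomials (S(f_1,g_3), S(f_2,g_3)) all reduce to 0 modulo the current basis, so we have a Gröbner basis.
Inter-reduce: drop elements whose leading term is divisible by another's, tail-reduce, and make monic.
Reduced Gröbner basis: {a - 4*b**2 - 9/2*b + 13/2, b**3 + 25/8*b**2 + 5/8*b - 19/4}.

Buchberger on the second generating set:
h_1 = -20*a*b - 46*a + 24*b**2 + 27*b + 81, LT = a*b.
h_2 = -16*a*b - 56*a + 96*b**2 + 108*b - 60, LT = a*b.

S(h_1,h_2): lcm = a*b. S = -6/5*a + 24/5*b**2 + 27/5*b - 39/5.
  leading term a: no divisor's leading term divides it; move -6/5*a to the remainder.
  leading term b**2: no divisor's leading term divides it; move 24/5*b**2 to the remainder.
  leading term b: no divisor's leading term divides it; move 27/5*b to the remainder.
  leading term 1: no divisor's leading term divides it; move -39/5 to the remainder.
  remainder -6/5*a + 24/5*b**2 + 27/5*b - 39/5 ≠ 0; add k_3 = -6/5*a + 24/5*b**2 + 27/5*b - 39/5 to the basis.

S(h_1,k_3): lcm = a*b. S = 23/10*a + 4*b**3 + 33/10*b**2 - 157/20*b - 81/20.
  leading term a: subtract (-23/12)·k_3 from 23/10*a + 4*b**3 + 33/10*b**2 - 157/20*b - 81/20 → 4*b**3 + 25/2*b**2 + 5/2*b - 19
  leading term b**3: no divisor's leading term divides it; move 4*b**3 to the remainder.
  leading term b**2: no divisor's leading term divides it; move 25/2*b**2 to the remainder.
  leading term b: no divisor's leading term divides it; move 5/2*b to the remainder.
  leading term 1: no divisor's leading term divides it; move -19 to the remainder.
  remainder 4*b**3 + 25/2*b**2 + 5/2*b - 19 ≠ 0; add k_4 = 4*b**3 + 25/2*b**2 + 5/2*b - 19 to the basis.

The other S-polynomials (S(h_2,k_3), S(h_1,k_4), S(h_2,k_4), S(k_3,k_4)) all reduce to 0 modulo the current basis, so we have a Gröbner basis.
Inter-reduce: drop elements whose leading term is divisible by another's, tail-reduce, and make monic.
Reduced Gröbner basis: {a - 4*b**2 - 9/2*b + 13/2, b**3 + 25/8*b**2 + 5/8*b - 19/4}.

Same reduced basis, so the two generating sets span the same ideal.
The choice of monomial ordering does not affect the verdict — as long as both bases are computed under the same ordering, their equality decides ideal equality.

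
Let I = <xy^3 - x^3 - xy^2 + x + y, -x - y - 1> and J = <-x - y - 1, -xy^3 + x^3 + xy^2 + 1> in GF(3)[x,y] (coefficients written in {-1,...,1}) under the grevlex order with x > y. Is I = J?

Yes, the ideals are equal.

Equality of ideals is decidable: compute both reduced Gröbner bases (unique for the ordering) and check whether they agree.
Buchberger on the first generating set:
f_1 = xy^3 - x^3 - xy^2 + x + y, LT = xy^3.
f_2 = -x - y - 1, LT = x.

S(f_1,f_2): lcm = xy^3. S = -y^4 - x^3 - xy^2 - y^3 + x + y.
  leading term y^4: no divisor's leading term divides it; move -y^4 to the remainder.
  leading term x^3: subtract (x^2)·f_2 from -x^3 - xy^2 - y^3 + x + y → x^2y - xy^2 - y^3 + x^2 + x + y
  leading term x^2y: subtract (-xy)·f_2 from x^2y - xy^2 - y^3 + x^2 + x + y → xy^2 - y^3 + x^2 - xy + x + y
  leading term xy^2: subtract (-y^2)·f_2 from xy^2 - y^3 + x^2 - xy + x + y → y^3 + x^2 - xy - y^2 + x + y
  leading term y^3: no divisor's leading term divides it; move y^3 to the remainder.
  leading term x^2: subtract (-x)·f_2 from x^2 - xy - y^2 + x + y → xy - y^2 + y
  leading term xy: subtract (-y)·f_2 from xy - y^2 + y → y^2
  leading term y^2: no divisor's leading term divides it; move y^2 to the remainder.
  remainder -y^4 + y^3 + y^2 ≠ 0; add g_3 = -y^4 + y^3 + y^2 to the basis.

The other S-polynomials (S(f_1,g_3), S(f_2,g_3)) all reduce to 0 modulo the current basis, so we have a Gröbner basis.
Inter-reduce: drop elements whose leading term is divisible by another's, tail-reduce, and make monic.
Reduced Gröbner basis: {y^4 - y^3 - y^2, x + y + 1}.

Buchberger on the second generating set:
h_1 = -x - y - 1, LT = x.
h_2 = -xy^3 + x^3 + xy^2 + 1, LT = xy^3.

S(h_1,h_2): lcm = xy^3. S = y^4 + x^3 + xy^2 + y^3 + 1.
  leading term y^4: no divisor's leading term divides it; move y^4 to the remainder.
  leading term x^3: subtract (-x^2)·h_1 from x^3 + xy^2 + y^3 + 1 → -x^2y + xy^2 + y^3 - x^2 + 1
  leading term x^2y: subtract (xy)·h_1 from -x^2y + xy^2 + y^3 - x^2 + 1 → -xy^2 + y^3 - x^2 + xy + 1
  leading term xy^2: subtract (y^2)·h_1 from -xy^2 + y^3 - x^2 + xy + 1 → -y^3 - x^2 + xy + y^2 + 1
  leading term y^3: no divisor's leading term divides it; move -y^3 to the remainder.
  leading term x^2: subtract (x)·h_1 from -x^2 + xy + y^2 + 1 → -xy + y^2 + x + 1
  leading term xy: subtract (y)·h_1 from -xy + y^2 + x + 1 → -y^2 + x + y + 1
  leading term y^2: no divisor's leading term divides it; move -y^2 to the remainder.
  leading term x: subtract (-1)·h_1 from x + y + 1 → 0
  remainder y^4 - y^3 - y^2 ≠ 0; add k_3 = y^4 - y^3 - y^2 to the basis.

The other S-polynomials (S(h_1,k_3), S(h_2,k_3)) all reduce to 0 modulo the current basis, so we have a Gröbner basis.
Inter-reduce: drop elements whose leading term is divisible by another's, tail-reduce, and make monic.
Reduced Gröbner basis: {y^4 - y^3 - y^2, x + y + 1}.

These coincide, so the ideals are equal.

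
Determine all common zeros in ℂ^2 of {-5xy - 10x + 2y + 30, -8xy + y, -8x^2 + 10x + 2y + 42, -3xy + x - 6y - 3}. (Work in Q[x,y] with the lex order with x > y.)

Compute a lex Gröbner basis by Buchberger's algorithm.
f_1 = -5xy - 10x + 2y + 30, LT = xy.
f_2 = -8xy + y, LT = xy.
f_3 = -8x^2 + 10x + 2y + 42, LT = x^2.
f_4 = -3xy + x - 6y - 3, LT = xy.

S(f_1,f_2): lcm = xy. S = 2x - 11/40y - 6.
  leading term x: no divisor's leading term divides it; move 2x to the remainder.
  leading term y: no divisor's leading term divides it; move -11/40y to the remainder.
  leading term 1: no divisor's leading term divides it; move -6 to the remainder.
  remainder 2x - 11/40y - 6 ≠ 0; add h_5 = 2x - 11/40y - 6 to the basis.

S(f_1,f_3): lcm = x^2y. S = 2x^2 + 17/20xy - 6x + 1/4y^2 + 21/4y.
  leading term x^2: subtract (-1/4)·f_3 from 2x^2 + 17/20xy - 6x + 1/4y^2 + 21/4y → 17/20xy - 7/2x + 1/4y^2 + 23/4y + 21/2
  leading term xy: subtract (-17/100)·f_1 from 17/20xy - 7/2x + 1/4y^2 + 23/4y + 21/2 → -26/5x + 1/4y^2 + 609/100y + 78/5
  leading term x: subtract (-13/5)·h_5 from -26/5x + 1/4y^2 + 609/100y + 78/5 → 1/4y^2 + 43/8y
  leading term y^2: no divisor's leading term divides it; move 1/4y^2 to the remainder.
  leading term y: no divisor's leading term divides it; move 43/8y to the remainder.
  remainder 1/4y^2 + 43/8y ≠ 0; add h_6 = 1/4y^2 + 43/8y to the basis.

S(f_1,f_4): lcm = xy. S = 7/3x - 12/5y - 7.
  leading term x: subtract (7/6)·h_5 from 7/3x - 12/5y - 7 → -499/240y
  leading term y: no divisor's leading term divides it; move -499/240y to the remainder.
  remainder -499/240y ≠ 0; add h_7 = -499/240y to the basis.

The other S-polynomials (S(f_2,f_3), S(f_2,f_4), S(f_3,f_4), S(f_1,h_5), S(f_2,h_5), S(f_3,h_5), S(f_4,h_5), S(f_1,h_6), S(f_2,h_6), S(f_3,h_6), S(f_4,h_6), S(h_5,h_6), S(f_1,h_7), S(f_2,h_7), S(f_3,h_7), S(f_4,h_7), S(h_5,h_7), S(h_6,h_7)) all reduce to 0 modulo the current basis, so we have a Gröbner basis.
Inter-reduce: drop elements whose leading term is divisible by another's, tail-reduce, and make monic.
Reduced Gröbner basis: {x - 3, y}.

Elimination: the polynomial y lies in the elimination ideal for y, so y ∈ {0}. For each such y, the remaining basis elements (now univariate) give the rest of the solution.
  y = 0: the earlier basis element becomes x - 3 = 0, giving x = 3 — point (3, 0).

{(3, 0)}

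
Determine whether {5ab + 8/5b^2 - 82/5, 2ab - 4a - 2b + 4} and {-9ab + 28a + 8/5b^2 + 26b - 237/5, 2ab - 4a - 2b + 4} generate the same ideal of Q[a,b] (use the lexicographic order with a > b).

No, the ideals differ.

Two ideals are equal iff their reduced Gröbner bases coincide (the reduced basis is unique for a fixed ordering).
Buchberger on the first generating set:
f_1 = 5ab + 8/5b^2 - 82/5, LT = ab.
f_2 = 2ab - 4a - 2b + 4, LT = ab.

S(f_1,f_2): lcm = ab. S = 2a + 8/25b^2 + b - 132/25.
  leading term a: no divisor's leading term divides it; move 2a to the remainder.
  leading term b^2: no divisor's leading term divides it; move 8/25b^2 to the remainder.
  leading term b: no divisor's leading term divides it; move b to the remainder.
  leading term 1: no divisor's leading term divides it; move -132/25 to the remainder.
  remainder 2a + 8/25b^2 + b - 132/25 ≠ 0; add g_3 = 2a + 8/25b^2 + b - 132/25 to the basis.

S(f_1,g_3): lcm = ab. S = -4/25b^3 - 9/50b^2 + 66/25b - 82/25.
  leading term b^3: no divisor's leading term divides it; move -4/25b^3 to the remainder.
  leading term b^2: no divisor's leading term divides it; move -9/50b^2 to the remainder.
  leading term b: no divisor's leading term divides it; move 66/25b to the remainder.
  leading term 1: no divisor's leading term divides it; move -82/25 to the remainder.
  remainder -4/25b^3 - 9/50b^2 + 66/25b - 82/25 ≠ 0; add g_4 = -4/25b^3 - 9/50b^2 + 66/25b - 82/25 to the basis.

S(f_2,g_3): lcm = ab. S = -2a - 4/25b^3 - 1/2b^2 + 41/25b + 2.
  leading term a: subtract (-1)·g_3 from -2a - 4/25b^3 - 1/2b^2 + 41/25b + 2 → -4/25b^3 - 9/50b^2 + 66/25b - 82/25
  leading term b^3: subtract (1)·g_4 from -4/25b^3 - 9/50b^2 + 66/25b - 82/25 → 0
  remainder 0.

S(f_1,g_4): lcm = ab^3. S = -9/8ab^2 + 33/2ab - 41/2a + 8/25b^4 - 82/25b^2.
  leading term ab^2: subtract (-9/40b)·f_1 from -9/8ab^2 + 33/2ab - 41/2a + 8/25b^4 - 82/25b^2 → 33/2ab - 41/2a + 8/25b^4 + 9/25b^3 - 82/25b^2 - 369/100b
  leading term ab: subtract (33/10)·f_1 from 33/2ab - 41/2a + 8/25b^4 + 9/25b^3 - 82/25b^2 - 369/100b → -41/2a + 8/25b^4 + 9/25b^3 - 214/25b^2 - 369/100b + 1353/25
  leading term a: subtract (-41/4)·g_3 from -41/2a + 8/25b^4 + 9/25b^3 - 214/25b^2 - 369/100b + 1353/25 → 8/25b^4 + 9/25b^3 - 132/25b^2 + 164/25b
  leading term b^4: subtract (-2b)·g_4 from 8/25b^4 + 9/25b^3 - 132/25b^2 + 164/25b → 0
  remainder 0.

S(f_2,g_4): lcm = ab^3. S = -25/8ab^2 + 33/2ab - 41/2a - b^3 + 2b^2.
  leading term ab^2: subtract (-5/8b)·f_1 from -25/8ab^2 + 33/2ab - 41/2a - b^3 + 2b^2 → 33/2ab - 41/2a + 2b^2 - 41/4b
  leading term ab: subtract (33/10)·f_1 from 33/2ab - 41/2a + 2b^2 - 41/4b → -41/2a - 82/25b^2 - 41/4b + 1353/25
  leading term a: subtract (-41/4)·g_3 from -41/2a - 82/25b^2 - 41/4b + 1353/25 → 0
  remainder 0.

S(g_3,g_4): leading monomials are coprime, so the S-polynomial reduces to 0 (Buchberger's first criterion).
Every S-polynomial of the final basis reduces to 0, so we have a Gröbner basis.
Inter-reduce: drop elements whose leading term is divisible by another's, tail-reduce, and make monic.
Reduced Gröbner basis: {a + 4/25b^2 + 1/2b - 66/25, b^3 + 9/8b^2 - 33/2b + 41/2}.

Buchberger on the second generating set:
h_1 = -9ab + 28a + 8/5b^2 + 26b - 237/5, LT = ab.
h_2 = 2ab - 4a - 2b + 4, LT = ab.

S(h_1,h_2): lcm = ab. S = -10/9a - 8/45b^2 - 17/9b + 49/15.
  leading term a: no divisor's leading term divides it; move -10/9a to the remainder.
  leading term b^2: no divisor's leading term divides it; move -8/45b^2 to the remainder.
  leading term b: no divisor's leading term divides it; move -17/9b to the remainder.
  leading term 1: no divisor's leading term divides it; move 49/15 to the remainder.
  remainder -10/9a - 8/45b^2 - 17/9b + 49/15 ≠ 0; add k_3 = -10/9a - 8/45b^2 - 17/9b + 49/15 to the basis.

S(h_1,k_3): lcm = ab. S = -28/9a - 4/25b^3 - 169/90b^2 + 23/450b + 79/15.
  leading term a: subtract (14/5)·k_3 from -28/9a - 4/25b^3 - 169/90b^2 + 23/450b + 79/15 → -4/25b^3 - 69/50b^2 + 267/50b - 97/25
  leading term b^3: no divisor's leading term divides it; move -4/25b^3 to the remainder.
  leading term b^2: no divisor's leading term divides it; move -69/50b^2 to the remainder.
  leading term b: no divisor's leading term divides it; move 267/50b to the remainder.
  leading term 1: no divisor's leading term divides it; move -97/25 to the remainder.
  remainder -4/25b^3 - 69/50b^2 + 267/50b - 97/25 ≠ 0; add k_4 = -4/25b^3 - 69/50b^2 + 267/50b - 97/25 to the basis.

S(h_2,k_3): lcm = ab. S = -2a - 4/25b^3 - 17/10b^2 + 97/50b + 2.
  leading term a: subtract (9/5)·k_3 from -2a - 4/25b^3 - 17/10b^2 + 97/50b + 2 → -4/25b^3 - 69/50b^2 + 267/50b - 97/25
  leading term b^3: subtract (1)·k_4 from -4/25b^3 - 69/50b^2 + 267/50b - 97/25 → 0
  remainder 0.

S(h_1,k_4): lcm = ab^3. S = -845/72ab^2 + 267/8ab - 97/4a - 8/45b^4 - 26/9b^3 + 79/15b^2.
  leading term ab^2: subtract (845/648b)·h_1 from -845/72ab^2 + 267/8ab - 97/4a - 8/45b^4 - 26/9b^3 + 79/15b^2 → -2033/648ab - 97/4a - 8/45b^4 - 403/81b^3 - 46393/1620b^2 + 13351/216b
  leading term ab: subtract (2033/5832)·h_1 from -2033/648ab - 97/4a - 8/45b^4 - 403/81b^3 - 46393/1620b^2 + 13351/216b → -99175/2916a - 8/45b^4 - 403/81b^3 - 425669/14580b^2 + 307619/5832b + 160607/9720
  leading term a: subtract (19835/648)·k_3 from -99175/2916a - 8/45b^4 - 403/81b^3 - 425669/14580b^2 + 307619/5832b + 160607/9720 → -8/45b^4 - 403/81b^3 - 12827/540b^2 + 11941/108b - 67609/810
  leading term b^4: subtract (10/9b)·k_4 from -8/45b^4 - 403/81b^3 - 12827/540b^2 + 11941/108b - 67609/810 → -1394/405b^3 - 16031/540b^2 + 62033/540b - 67609/810
  leading term b^3: subtract (3485/162)·k_4 from -1394/405b^3 - 16031/540b^2 + 62033/540b - 67609/810 → 0
  remainder 0.

S(h_2,k_4): lcm = ab^3. S = -85/8ab^2 + 267/8ab - 97/4a - b^3 + 2b^2.
  leading term ab^2: subtract (85/72b)·h_1 from -85/8ab^2 + 267/8ab - 97/4a - b^3 + 2b^2 → 23/72ab - 97/4a - 26/9b^3 - 1033/36b^2 + 1343/24b
  leading term ab: subtract (-23/648)·h_1 from 23/72ab - 97/4a - 26/9b^3 - 1033/36b^2 + 1343/24b → -7535/324a - 26/9b^3 - 46393/1620b^2 + 36859/648b - 1817/1080
  leading term a: subtract (1507/72)·k_3 from -7535/324a - 26/9b^3 - 46393/1620b^2 + 36859/648b - 1817/1080 → -26/9b^3 - 299/12b^2 + 1157/12b - 1261/18
  leading term b^3: subtract (325/18)·k_4 from -26/9b^3 - 299/12b^2 + 1157/12b - 1261/18 → 0
  remainder 0.

S(k_3,k_4): leading monomials are coprime, so the S-polynomial reduces to 0 (Buchberger's first criterion).
Every S-polynomial of the final basis reduces to 0, so we have a Gröbner basis.
Inter-reduce: drop elements whose leading term is divisible by another's, tail-reduce, and make monic.
Reduced Gröbner basis: {a + 4/25b^2 + 17/10b - 147/50, b^3 + 69/8b^2 - 267/8b + 97/4}.

Since the reduced bases disagree, the two ideals are not the same.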